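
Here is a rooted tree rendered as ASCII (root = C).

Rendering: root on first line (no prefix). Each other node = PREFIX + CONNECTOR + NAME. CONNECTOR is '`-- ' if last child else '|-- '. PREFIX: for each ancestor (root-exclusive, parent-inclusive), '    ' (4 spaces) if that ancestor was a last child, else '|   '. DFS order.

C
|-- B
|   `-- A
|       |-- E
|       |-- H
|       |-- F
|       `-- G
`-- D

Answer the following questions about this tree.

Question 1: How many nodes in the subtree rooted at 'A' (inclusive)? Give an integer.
Answer: 5

Derivation:
Subtree rooted at A contains: A, E, F, G, H
Count = 5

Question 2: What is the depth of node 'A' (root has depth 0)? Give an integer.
Path from root to A: C -> B -> A
Depth = number of edges = 2

Answer: 2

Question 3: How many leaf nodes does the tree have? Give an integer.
Leaves (nodes with no children): D, E, F, G, H

Answer: 5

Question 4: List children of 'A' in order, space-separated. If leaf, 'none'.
Node A's children (from adjacency): E, H, F, G

Answer: E H F G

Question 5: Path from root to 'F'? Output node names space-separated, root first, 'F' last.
Walk down from root: C -> B -> A -> F

Answer: C B A F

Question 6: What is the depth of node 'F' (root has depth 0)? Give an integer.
Path from root to F: C -> B -> A -> F
Depth = number of edges = 3

Answer: 3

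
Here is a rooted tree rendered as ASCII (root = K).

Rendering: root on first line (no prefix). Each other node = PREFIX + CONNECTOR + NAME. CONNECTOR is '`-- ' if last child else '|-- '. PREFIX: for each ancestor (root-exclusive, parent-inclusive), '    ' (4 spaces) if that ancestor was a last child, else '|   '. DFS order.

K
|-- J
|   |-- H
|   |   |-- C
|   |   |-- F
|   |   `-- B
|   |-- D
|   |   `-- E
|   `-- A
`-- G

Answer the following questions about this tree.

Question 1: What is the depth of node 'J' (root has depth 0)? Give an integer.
Path from root to J: K -> J
Depth = number of edges = 1

Answer: 1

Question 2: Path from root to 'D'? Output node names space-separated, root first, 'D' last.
Answer: K J D

Derivation:
Walk down from root: K -> J -> D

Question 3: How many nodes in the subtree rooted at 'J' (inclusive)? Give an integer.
Answer: 8

Derivation:
Subtree rooted at J contains: A, B, C, D, E, F, H, J
Count = 8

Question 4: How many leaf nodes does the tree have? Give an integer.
Leaves (nodes with no children): A, B, C, E, F, G

Answer: 6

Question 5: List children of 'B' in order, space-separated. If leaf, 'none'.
Answer: none

Derivation:
Node B's children (from adjacency): (leaf)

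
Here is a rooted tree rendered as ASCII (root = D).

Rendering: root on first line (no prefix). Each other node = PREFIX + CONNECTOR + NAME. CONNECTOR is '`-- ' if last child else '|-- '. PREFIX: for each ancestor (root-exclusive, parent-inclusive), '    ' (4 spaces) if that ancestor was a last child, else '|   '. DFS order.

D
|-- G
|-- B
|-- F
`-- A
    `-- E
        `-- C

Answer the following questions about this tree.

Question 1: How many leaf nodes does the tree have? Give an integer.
Leaves (nodes with no children): B, C, F, G

Answer: 4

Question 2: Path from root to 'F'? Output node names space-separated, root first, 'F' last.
Answer: D F

Derivation:
Walk down from root: D -> F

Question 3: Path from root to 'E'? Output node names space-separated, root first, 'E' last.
Walk down from root: D -> A -> E

Answer: D A E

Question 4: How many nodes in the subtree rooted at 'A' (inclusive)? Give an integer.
Subtree rooted at A contains: A, C, E
Count = 3

Answer: 3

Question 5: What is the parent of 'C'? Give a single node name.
Answer: E

Derivation:
Scan adjacency: C appears as child of E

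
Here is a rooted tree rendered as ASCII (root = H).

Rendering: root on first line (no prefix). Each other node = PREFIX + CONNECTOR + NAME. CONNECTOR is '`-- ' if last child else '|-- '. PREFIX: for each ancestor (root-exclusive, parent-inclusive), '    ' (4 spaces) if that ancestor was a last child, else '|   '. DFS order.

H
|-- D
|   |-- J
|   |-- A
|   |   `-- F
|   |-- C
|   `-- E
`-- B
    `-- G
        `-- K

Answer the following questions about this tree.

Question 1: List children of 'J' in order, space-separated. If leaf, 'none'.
Node J's children (from adjacency): (leaf)

Answer: none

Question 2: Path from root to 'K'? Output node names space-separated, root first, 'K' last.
Answer: H B G K

Derivation:
Walk down from root: H -> B -> G -> K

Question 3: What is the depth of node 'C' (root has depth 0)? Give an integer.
Answer: 2

Derivation:
Path from root to C: H -> D -> C
Depth = number of edges = 2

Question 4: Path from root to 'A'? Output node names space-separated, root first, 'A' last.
Answer: H D A

Derivation:
Walk down from root: H -> D -> A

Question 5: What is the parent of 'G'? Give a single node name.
Answer: B

Derivation:
Scan adjacency: G appears as child of B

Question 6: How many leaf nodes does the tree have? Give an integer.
Leaves (nodes with no children): C, E, F, J, K

Answer: 5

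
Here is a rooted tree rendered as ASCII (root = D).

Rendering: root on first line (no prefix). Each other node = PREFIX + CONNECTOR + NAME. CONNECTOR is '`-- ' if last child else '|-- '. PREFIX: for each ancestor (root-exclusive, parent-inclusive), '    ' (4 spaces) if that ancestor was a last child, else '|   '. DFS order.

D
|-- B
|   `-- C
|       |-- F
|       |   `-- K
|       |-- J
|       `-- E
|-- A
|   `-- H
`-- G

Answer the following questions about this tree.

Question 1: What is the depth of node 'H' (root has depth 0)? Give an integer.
Answer: 2

Derivation:
Path from root to H: D -> A -> H
Depth = number of edges = 2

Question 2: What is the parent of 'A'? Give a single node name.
Scan adjacency: A appears as child of D

Answer: D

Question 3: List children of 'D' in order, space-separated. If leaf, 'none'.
Node D's children (from adjacency): B, A, G

Answer: B A G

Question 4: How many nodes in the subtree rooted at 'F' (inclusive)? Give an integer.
Subtree rooted at F contains: F, K
Count = 2

Answer: 2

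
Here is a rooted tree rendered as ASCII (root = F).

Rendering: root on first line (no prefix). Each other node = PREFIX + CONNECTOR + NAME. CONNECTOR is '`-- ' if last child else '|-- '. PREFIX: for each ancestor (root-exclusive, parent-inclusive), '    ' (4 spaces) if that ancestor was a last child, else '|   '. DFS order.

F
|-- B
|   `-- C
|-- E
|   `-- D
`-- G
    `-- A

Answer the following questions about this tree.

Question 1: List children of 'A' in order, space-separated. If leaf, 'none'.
Node A's children (from adjacency): (leaf)

Answer: none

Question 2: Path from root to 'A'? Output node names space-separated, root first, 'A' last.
Answer: F G A

Derivation:
Walk down from root: F -> G -> A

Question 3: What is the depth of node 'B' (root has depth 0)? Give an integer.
Answer: 1

Derivation:
Path from root to B: F -> B
Depth = number of edges = 1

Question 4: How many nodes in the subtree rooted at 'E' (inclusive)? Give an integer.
Subtree rooted at E contains: D, E
Count = 2

Answer: 2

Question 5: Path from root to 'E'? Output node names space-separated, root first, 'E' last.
Answer: F E

Derivation:
Walk down from root: F -> E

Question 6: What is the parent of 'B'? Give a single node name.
Scan adjacency: B appears as child of F

Answer: F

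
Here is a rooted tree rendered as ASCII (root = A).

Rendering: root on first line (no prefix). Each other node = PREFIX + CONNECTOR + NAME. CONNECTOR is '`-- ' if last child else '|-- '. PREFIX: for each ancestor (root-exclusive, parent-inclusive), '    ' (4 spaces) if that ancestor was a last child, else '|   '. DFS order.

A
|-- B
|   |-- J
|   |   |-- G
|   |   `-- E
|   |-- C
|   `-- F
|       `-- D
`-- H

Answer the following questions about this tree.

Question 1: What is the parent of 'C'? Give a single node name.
Answer: B

Derivation:
Scan adjacency: C appears as child of B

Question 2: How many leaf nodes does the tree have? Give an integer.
Answer: 5

Derivation:
Leaves (nodes with no children): C, D, E, G, H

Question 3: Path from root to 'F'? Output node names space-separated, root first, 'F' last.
Answer: A B F

Derivation:
Walk down from root: A -> B -> F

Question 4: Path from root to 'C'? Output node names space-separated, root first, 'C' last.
Answer: A B C

Derivation:
Walk down from root: A -> B -> C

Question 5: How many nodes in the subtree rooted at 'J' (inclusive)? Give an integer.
Subtree rooted at J contains: E, G, J
Count = 3

Answer: 3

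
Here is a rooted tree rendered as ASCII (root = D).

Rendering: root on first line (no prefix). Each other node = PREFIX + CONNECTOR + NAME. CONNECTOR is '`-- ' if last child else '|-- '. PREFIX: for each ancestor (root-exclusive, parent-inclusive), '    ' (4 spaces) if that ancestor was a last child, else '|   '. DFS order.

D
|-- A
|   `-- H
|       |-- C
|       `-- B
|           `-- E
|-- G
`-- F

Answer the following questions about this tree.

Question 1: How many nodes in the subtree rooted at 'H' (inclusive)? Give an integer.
Answer: 4

Derivation:
Subtree rooted at H contains: B, C, E, H
Count = 4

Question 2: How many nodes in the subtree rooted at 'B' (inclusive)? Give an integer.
Subtree rooted at B contains: B, E
Count = 2

Answer: 2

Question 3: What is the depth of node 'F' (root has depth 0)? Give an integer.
Answer: 1

Derivation:
Path from root to F: D -> F
Depth = number of edges = 1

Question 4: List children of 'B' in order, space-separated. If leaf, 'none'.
Answer: E

Derivation:
Node B's children (from adjacency): E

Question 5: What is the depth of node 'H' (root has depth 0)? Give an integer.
Path from root to H: D -> A -> H
Depth = number of edges = 2

Answer: 2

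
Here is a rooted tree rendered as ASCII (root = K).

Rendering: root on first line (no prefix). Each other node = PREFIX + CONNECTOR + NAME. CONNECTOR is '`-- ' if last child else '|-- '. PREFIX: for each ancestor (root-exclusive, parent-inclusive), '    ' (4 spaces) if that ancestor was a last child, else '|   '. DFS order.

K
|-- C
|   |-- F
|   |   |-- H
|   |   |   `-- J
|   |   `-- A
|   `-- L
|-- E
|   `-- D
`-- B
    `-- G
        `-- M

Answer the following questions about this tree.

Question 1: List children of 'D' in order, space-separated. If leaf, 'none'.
Answer: none

Derivation:
Node D's children (from adjacency): (leaf)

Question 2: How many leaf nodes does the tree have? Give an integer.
Answer: 5

Derivation:
Leaves (nodes with no children): A, D, J, L, M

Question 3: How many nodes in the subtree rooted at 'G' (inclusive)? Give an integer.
Answer: 2

Derivation:
Subtree rooted at G contains: G, M
Count = 2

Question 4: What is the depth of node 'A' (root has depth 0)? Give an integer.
Answer: 3

Derivation:
Path from root to A: K -> C -> F -> A
Depth = number of edges = 3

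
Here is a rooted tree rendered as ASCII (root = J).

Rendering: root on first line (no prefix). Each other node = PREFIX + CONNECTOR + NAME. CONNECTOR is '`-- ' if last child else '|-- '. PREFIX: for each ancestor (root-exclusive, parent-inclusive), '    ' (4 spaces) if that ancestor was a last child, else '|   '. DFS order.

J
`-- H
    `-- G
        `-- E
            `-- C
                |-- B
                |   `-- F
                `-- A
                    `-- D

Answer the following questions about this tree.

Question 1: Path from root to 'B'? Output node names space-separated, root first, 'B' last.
Answer: J H G E C B

Derivation:
Walk down from root: J -> H -> G -> E -> C -> B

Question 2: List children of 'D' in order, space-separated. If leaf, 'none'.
Answer: none

Derivation:
Node D's children (from adjacency): (leaf)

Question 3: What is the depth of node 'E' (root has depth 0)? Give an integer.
Answer: 3

Derivation:
Path from root to E: J -> H -> G -> E
Depth = number of edges = 3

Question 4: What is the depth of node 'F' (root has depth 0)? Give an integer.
Path from root to F: J -> H -> G -> E -> C -> B -> F
Depth = number of edges = 6

Answer: 6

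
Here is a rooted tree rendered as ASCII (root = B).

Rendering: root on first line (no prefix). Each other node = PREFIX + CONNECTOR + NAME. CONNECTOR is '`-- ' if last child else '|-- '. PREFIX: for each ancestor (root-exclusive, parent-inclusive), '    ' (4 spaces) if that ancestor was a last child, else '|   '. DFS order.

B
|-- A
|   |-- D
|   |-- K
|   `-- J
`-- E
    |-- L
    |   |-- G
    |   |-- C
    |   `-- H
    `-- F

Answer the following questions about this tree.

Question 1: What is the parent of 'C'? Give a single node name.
Scan adjacency: C appears as child of L

Answer: L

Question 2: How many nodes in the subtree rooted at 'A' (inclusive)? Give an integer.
Subtree rooted at A contains: A, D, J, K
Count = 4

Answer: 4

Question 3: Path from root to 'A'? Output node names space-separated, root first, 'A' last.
Walk down from root: B -> A

Answer: B A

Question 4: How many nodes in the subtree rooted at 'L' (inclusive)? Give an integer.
Subtree rooted at L contains: C, G, H, L
Count = 4

Answer: 4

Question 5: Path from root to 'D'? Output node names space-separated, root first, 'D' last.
Answer: B A D

Derivation:
Walk down from root: B -> A -> D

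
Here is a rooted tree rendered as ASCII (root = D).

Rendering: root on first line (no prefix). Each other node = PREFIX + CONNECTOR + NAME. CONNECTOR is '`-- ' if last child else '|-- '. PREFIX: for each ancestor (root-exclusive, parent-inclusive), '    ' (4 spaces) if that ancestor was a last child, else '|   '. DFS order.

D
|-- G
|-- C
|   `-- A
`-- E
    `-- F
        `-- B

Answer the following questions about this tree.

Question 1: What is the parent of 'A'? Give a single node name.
Answer: C

Derivation:
Scan adjacency: A appears as child of C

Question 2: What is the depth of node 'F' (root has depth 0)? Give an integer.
Path from root to F: D -> E -> F
Depth = number of edges = 2

Answer: 2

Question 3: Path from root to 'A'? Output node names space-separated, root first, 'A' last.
Answer: D C A

Derivation:
Walk down from root: D -> C -> A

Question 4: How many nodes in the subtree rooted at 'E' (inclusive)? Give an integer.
Subtree rooted at E contains: B, E, F
Count = 3

Answer: 3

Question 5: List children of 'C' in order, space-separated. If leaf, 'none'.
Node C's children (from adjacency): A

Answer: A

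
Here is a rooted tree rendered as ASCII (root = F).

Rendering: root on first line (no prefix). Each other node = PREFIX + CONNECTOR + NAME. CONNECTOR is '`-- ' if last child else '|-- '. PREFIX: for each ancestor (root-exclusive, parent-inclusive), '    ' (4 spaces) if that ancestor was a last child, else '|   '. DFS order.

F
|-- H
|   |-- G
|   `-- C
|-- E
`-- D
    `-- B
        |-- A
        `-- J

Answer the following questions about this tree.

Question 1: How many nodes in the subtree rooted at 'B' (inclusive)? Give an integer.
Answer: 3

Derivation:
Subtree rooted at B contains: A, B, J
Count = 3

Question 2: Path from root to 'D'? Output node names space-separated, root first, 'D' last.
Answer: F D

Derivation:
Walk down from root: F -> D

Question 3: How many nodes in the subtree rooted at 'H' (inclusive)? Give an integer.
Subtree rooted at H contains: C, G, H
Count = 3

Answer: 3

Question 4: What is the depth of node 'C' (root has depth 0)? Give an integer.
Answer: 2

Derivation:
Path from root to C: F -> H -> C
Depth = number of edges = 2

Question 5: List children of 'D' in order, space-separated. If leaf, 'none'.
Answer: B

Derivation:
Node D's children (from adjacency): B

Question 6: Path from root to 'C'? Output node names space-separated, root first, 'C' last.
Answer: F H C

Derivation:
Walk down from root: F -> H -> C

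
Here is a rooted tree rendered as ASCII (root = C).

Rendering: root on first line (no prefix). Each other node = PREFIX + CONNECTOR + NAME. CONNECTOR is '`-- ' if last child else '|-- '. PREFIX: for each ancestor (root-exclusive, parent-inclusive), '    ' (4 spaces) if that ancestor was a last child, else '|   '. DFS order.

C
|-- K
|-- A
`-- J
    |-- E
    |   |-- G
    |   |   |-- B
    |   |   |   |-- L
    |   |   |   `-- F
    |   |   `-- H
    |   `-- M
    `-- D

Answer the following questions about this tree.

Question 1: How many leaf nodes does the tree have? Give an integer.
Answer: 7

Derivation:
Leaves (nodes with no children): A, D, F, H, K, L, M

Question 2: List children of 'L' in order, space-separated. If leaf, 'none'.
Answer: none

Derivation:
Node L's children (from adjacency): (leaf)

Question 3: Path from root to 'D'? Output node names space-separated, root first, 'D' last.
Answer: C J D

Derivation:
Walk down from root: C -> J -> D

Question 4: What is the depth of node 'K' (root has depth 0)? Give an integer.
Path from root to K: C -> K
Depth = number of edges = 1

Answer: 1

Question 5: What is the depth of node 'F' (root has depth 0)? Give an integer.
Answer: 5

Derivation:
Path from root to F: C -> J -> E -> G -> B -> F
Depth = number of edges = 5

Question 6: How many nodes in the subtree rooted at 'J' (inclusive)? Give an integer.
Subtree rooted at J contains: B, D, E, F, G, H, J, L, M
Count = 9

Answer: 9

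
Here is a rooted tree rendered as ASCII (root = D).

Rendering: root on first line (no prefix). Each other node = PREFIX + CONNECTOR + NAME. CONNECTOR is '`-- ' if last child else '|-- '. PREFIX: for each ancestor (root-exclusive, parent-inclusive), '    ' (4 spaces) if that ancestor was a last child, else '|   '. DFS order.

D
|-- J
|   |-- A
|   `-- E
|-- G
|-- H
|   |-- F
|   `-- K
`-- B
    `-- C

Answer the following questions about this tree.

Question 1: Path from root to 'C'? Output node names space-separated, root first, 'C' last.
Walk down from root: D -> B -> C

Answer: D B C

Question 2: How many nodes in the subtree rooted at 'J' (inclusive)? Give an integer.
Answer: 3

Derivation:
Subtree rooted at J contains: A, E, J
Count = 3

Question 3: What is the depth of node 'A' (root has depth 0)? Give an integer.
Answer: 2

Derivation:
Path from root to A: D -> J -> A
Depth = number of edges = 2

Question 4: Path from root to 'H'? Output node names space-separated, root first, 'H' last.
Answer: D H

Derivation:
Walk down from root: D -> H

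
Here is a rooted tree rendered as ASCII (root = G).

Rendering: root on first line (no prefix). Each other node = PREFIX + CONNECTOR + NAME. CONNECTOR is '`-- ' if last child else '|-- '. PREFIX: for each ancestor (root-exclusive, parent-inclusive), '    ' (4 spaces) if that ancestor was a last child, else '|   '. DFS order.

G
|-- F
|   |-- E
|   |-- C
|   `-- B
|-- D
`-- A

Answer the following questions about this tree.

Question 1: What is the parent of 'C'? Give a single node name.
Scan adjacency: C appears as child of F

Answer: F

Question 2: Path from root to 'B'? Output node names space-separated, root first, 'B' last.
Answer: G F B

Derivation:
Walk down from root: G -> F -> B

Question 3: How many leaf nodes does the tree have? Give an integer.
Leaves (nodes with no children): A, B, C, D, E

Answer: 5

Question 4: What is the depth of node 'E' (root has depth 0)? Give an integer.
Path from root to E: G -> F -> E
Depth = number of edges = 2

Answer: 2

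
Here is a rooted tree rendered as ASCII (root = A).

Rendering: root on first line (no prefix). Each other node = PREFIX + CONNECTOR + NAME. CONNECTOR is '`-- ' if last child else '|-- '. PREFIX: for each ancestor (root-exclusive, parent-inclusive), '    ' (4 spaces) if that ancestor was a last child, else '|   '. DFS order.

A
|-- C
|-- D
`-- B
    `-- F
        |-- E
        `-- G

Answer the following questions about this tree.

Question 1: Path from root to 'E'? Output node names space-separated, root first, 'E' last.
Walk down from root: A -> B -> F -> E

Answer: A B F E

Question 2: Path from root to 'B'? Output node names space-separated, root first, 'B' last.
Answer: A B

Derivation:
Walk down from root: A -> B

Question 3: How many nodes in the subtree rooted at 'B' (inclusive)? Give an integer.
Answer: 4

Derivation:
Subtree rooted at B contains: B, E, F, G
Count = 4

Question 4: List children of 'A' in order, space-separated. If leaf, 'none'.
Answer: C D B

Derivation:
Node A's children (from adjacency): C, D, B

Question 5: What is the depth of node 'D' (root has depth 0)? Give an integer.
Path from root to D: A -> D
Depth = number of edges = 1

Answer: 1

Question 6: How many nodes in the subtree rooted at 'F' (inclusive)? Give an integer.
Answer: 3

Derivation:
Subtree rooted at F contains: E, F, G
Count = 3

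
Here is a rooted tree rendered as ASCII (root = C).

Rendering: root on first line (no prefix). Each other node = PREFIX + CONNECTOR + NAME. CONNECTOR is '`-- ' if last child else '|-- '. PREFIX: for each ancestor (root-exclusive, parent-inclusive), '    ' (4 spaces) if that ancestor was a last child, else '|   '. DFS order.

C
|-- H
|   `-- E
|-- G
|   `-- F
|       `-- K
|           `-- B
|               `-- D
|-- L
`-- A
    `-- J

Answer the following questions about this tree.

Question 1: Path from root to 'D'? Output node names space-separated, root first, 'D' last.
Answer: C G F K B D

Derivation:
Walk down from root: C -> G -> F -> K -> B -> D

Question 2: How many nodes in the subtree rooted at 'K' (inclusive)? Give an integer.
Answer: 3

Derivation:
Subtree rooted at K contains: B, D, K
Count = 3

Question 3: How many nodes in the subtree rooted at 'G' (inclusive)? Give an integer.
Subtree rooted at G contains: B, D, F, G, K
Count = 5

Answer: 5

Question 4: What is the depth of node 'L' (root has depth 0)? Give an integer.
Answer: 1

Derivation:
Path from root to L: C -> L
Depth = number of edges = 1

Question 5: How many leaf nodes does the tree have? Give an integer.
Answer: 4

Derivation:
Leaves (nodes with no children): D, E, J, L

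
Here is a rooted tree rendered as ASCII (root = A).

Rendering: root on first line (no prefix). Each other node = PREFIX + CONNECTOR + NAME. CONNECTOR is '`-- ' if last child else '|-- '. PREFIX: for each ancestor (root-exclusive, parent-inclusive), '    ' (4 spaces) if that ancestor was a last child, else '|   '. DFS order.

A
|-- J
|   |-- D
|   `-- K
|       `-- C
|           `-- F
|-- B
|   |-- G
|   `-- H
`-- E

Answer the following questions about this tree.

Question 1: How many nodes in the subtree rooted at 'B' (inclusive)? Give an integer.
Subtree rooted at B contains: B, G, H
Count = 3

Answer: 3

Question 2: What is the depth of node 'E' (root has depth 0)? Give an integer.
Answer: 1

Derivation:
Path from root to E: A -> E
Depth = number of edges = 1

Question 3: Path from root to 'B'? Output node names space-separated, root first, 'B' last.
Walk down from root: A -> B

Answer: A B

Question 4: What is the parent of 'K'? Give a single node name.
Scan adjacency: K appears as child of J

Answer: J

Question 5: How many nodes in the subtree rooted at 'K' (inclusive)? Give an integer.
Subtree rooted at K contains: C, F, K
Count = 3

Answer: 3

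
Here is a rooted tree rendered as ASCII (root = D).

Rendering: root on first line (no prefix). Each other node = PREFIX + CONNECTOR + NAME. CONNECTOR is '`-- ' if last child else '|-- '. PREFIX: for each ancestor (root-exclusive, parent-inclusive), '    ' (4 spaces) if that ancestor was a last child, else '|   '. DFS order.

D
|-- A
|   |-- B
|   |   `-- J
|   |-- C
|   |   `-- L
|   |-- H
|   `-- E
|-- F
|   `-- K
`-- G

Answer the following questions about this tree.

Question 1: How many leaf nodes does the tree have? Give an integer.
Leaves (nodes with no children): E, G, H, J, K, L

Answer: 6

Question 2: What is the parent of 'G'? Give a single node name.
Scan adjacency: G appears as child of D

Answer: D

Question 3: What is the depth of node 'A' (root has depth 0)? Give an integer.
Answer: 1

Derivation:
Path from root to A: D -> A
Depth = number of edges = 1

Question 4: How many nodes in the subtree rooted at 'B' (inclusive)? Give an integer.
Answer: 2

Derivation:
Subtree rooted at B contains: B, J
Count = 2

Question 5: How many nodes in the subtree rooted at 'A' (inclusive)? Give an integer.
Subtree rooted at A contains: A, B, C, E, H, J, L
Count = 7

Answer: 7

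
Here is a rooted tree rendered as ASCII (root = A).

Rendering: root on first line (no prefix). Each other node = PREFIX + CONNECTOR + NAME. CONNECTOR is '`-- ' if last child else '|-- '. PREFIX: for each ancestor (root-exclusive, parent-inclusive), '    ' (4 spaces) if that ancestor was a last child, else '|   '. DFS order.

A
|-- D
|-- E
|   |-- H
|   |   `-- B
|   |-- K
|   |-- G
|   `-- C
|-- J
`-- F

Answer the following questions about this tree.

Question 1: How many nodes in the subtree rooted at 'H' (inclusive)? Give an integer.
Answer: 2

Derivation:
Subtree rooted at H contains: B, H
Count = 2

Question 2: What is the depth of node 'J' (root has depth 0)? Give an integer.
Answer: 1

Derivation:
Path from root to J: A -> J
Depth = number of edges = 1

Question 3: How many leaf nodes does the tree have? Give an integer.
Answer: 7

Derivation:
Leaves (nodes with no children): B, C, D, F, G, J, K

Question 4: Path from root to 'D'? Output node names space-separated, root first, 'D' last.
Answer: A D

Derivation:
Walk down from root: A -> D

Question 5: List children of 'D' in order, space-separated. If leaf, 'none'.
Node D's children (from adjacency): (leaf)

Answer: none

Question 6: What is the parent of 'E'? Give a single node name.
Scan adjacency: E appears as child of A

Answer: A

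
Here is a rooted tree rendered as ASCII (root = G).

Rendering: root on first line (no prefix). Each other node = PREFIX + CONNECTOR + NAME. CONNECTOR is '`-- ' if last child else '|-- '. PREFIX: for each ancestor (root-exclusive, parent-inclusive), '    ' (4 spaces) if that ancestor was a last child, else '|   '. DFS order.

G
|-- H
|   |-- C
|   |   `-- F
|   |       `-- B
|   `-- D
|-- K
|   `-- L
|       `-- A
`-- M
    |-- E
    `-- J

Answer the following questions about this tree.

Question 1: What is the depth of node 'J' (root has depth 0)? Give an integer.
Answer: 2

Derivation:
Path from root to J: G -> M -> J
Depth = number of edges = 2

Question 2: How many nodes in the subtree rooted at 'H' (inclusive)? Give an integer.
Subtree rooted at H contains: B, C, D, F, H
Count = 5

Answer: 5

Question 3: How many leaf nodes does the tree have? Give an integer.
Leaves (nodes with no children): A, B, D, E, J

Answer: 5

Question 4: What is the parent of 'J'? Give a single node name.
Scan adjacency: J appears as child of M

Answer: M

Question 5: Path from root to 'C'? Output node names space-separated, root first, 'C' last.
Answer: G H C

Derivation:
Walk down from root: G -> H -> C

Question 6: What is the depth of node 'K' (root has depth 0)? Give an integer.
Answer: 1

Derivation:
Path from root to K: G -> K
Depth = number of edges = 1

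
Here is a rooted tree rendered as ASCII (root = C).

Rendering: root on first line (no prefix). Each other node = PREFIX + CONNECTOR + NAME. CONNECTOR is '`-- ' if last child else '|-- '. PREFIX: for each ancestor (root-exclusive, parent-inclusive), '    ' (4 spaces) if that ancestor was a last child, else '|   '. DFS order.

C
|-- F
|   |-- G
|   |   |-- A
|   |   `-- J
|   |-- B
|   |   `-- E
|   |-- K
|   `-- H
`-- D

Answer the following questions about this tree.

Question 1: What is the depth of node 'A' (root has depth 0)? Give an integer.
Path from root to A: C -> F -> G -> A
Depth = number of edges = 3

Answer: 3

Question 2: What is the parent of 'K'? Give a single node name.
Answer: F

Derivation:
Scan adjacency: K appears as child of F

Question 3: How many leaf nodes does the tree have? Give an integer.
Answer: 6

Derivation:
Leaves (nodes with no children): A, D, E, H, J, K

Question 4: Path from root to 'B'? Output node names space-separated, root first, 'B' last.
Walk down from root: C -> F -> B

Answer: C F B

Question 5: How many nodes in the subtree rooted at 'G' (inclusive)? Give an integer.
Subtree rooted at G contains: A, G, J
Count = 3

Answer: 3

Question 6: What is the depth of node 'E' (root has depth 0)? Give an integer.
Answer: 3

Derivation:
Path from root to E: C -> F -> B -> E
Depth = number of edges = 3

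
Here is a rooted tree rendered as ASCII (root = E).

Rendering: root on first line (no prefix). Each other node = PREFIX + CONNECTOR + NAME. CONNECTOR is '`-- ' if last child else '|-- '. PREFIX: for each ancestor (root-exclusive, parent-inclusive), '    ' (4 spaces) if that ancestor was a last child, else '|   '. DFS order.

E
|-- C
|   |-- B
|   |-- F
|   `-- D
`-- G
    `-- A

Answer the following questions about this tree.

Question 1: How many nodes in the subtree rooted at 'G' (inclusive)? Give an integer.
Subtree rooted at G contains: A, G
Count = 2

Answer: 2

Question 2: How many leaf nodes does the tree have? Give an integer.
Leaves (nodes with no children): A, B, D, F

Answer: 4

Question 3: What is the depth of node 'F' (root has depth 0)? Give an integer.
Answer: 2

Derivation:
Path from root to F: E -> C -> F
Depth = number of edges = 2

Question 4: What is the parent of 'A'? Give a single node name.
Answer: G

Derivation:
Scan adjacency: A appears as child of G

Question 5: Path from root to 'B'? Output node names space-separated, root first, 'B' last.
Answer: E C B

Derivation:
Walk down from root: E -> C -> B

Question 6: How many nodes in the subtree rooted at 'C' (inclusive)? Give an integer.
Subtree rooted at C contains: B, C, D, F
Count = 4

Answer: 4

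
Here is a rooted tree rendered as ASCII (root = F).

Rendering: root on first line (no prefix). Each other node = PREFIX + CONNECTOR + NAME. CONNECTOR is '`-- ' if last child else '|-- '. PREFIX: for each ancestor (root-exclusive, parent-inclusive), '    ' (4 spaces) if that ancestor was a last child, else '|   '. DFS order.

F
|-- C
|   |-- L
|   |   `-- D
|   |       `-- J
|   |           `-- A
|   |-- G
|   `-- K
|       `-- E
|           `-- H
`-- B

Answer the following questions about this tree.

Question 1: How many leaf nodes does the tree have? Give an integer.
Answer: 4

Derivation:
Leaves (nodes with no children): A, B, G, H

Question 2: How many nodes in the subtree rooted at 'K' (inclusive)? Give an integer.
Answer: 3

Derivation:
Subtree rooted at K contains: E, H, K
Count = 3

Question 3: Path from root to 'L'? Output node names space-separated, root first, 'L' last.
Answer: F C L

Derivation:
Walk down from root: F -> C -> L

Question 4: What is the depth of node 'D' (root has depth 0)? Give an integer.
Answer: 3

Derivation:
Path from root to D: F -> C -> L -> D
Depth = number of edges = 3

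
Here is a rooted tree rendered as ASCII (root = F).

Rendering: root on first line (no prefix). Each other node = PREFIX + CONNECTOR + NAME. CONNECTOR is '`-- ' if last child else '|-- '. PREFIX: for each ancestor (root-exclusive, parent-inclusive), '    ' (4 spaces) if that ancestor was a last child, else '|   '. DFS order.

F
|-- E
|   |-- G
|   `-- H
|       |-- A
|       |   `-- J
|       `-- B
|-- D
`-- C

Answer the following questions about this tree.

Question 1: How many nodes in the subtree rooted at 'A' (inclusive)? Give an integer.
Answer: 2

Derivation:
Subtree rooted at A contains: A, J
Count = 2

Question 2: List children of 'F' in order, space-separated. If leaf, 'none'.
Node F's children (from adjacency): E, D, C

Answer: E D C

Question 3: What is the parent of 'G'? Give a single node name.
Scan adjacency: G appears as child of E

Answer: E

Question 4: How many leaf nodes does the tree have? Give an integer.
Answer: 5

Derivation:
Leaves (nodes with no children): B, C, D, G, J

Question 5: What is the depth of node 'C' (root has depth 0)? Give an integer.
Path from root to C: F -> C
Depth = number of edges = 1

Answer: 1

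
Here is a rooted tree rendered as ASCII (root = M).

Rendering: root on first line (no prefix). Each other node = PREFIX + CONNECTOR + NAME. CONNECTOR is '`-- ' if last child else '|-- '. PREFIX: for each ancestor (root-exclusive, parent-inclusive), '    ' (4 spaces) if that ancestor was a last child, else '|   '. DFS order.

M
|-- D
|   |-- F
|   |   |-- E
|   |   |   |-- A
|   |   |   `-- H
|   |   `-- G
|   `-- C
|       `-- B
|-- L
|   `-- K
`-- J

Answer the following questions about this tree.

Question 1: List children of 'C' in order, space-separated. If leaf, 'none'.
Answer: B

Derivation:
Node C's children (from adjacency): B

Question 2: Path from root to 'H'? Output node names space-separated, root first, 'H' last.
Walk down from root: M -> D -> F -> E -> H

Answer: M D F E H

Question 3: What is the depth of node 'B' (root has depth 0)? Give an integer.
Path from root to B: M -> D -> C -> B
Depth = number of edges = 3

Answer: 3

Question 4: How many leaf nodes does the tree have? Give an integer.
Answer: 6

Derivation:
Leaves (nodes with no children): A, B, G, H, J, K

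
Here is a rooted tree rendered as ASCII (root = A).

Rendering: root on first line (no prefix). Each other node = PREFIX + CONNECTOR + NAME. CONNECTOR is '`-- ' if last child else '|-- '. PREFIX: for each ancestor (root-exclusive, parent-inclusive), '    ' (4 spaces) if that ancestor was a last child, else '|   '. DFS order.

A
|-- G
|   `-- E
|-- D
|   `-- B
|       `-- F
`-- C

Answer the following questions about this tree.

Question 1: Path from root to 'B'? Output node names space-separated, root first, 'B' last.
Answer: A D B

Derivation:
Walk down from root: A -> D -> B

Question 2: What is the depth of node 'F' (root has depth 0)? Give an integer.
Answer: 3

Derivation:
Path from root to F: A -> D -> B -> F
Depth = number of edges = 3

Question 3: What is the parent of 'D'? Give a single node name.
Answer: A

Derivation:
Scan adjacency: D appears as child of A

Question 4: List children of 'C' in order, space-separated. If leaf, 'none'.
Node C's children (from adjacency): (leaf)

Answer: none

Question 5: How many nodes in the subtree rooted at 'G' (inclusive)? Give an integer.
Subtree rooted at G contains: E, G
Count = 2

Answer: 2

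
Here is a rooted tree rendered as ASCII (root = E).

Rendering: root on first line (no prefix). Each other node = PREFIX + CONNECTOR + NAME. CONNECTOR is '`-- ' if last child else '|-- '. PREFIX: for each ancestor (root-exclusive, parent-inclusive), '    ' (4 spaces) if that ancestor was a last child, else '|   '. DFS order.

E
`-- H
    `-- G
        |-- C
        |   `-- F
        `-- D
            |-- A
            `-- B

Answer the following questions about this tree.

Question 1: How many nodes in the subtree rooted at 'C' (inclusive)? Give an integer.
Subtree rooted at C contains: C, F
Count = 2

Answer: 2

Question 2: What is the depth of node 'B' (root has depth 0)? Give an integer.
Answer: 4

Derivation:
Path from root to B: E -> H -> G -> D -> B
Depth = number of edges = 4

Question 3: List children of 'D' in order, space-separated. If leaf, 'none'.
Answer: A B

Derivation:
Node D's children (from adjacency): A, B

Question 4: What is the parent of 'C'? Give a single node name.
Answer: G

Derivation:
Scan adjacency: C appears as child of G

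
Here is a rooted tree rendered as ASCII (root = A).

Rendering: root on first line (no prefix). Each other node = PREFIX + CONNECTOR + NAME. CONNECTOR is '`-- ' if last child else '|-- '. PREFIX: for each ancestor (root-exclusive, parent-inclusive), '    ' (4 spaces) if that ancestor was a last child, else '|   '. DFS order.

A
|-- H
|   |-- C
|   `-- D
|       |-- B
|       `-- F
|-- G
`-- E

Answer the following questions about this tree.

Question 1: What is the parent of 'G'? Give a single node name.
Scan adjacency: G appears as child of A

Answer: A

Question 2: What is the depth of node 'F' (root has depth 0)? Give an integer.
Path from root to F: A -> H -> D -> F
Depth = number of edges = 3

Answer: 3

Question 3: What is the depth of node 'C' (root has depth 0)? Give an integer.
Path from root to C: A -> H -> C
Depth = number of edges = 2

Answer: 2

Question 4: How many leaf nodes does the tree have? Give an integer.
Leaves (nodes with no children): B, C, E, F, G

Answer: 5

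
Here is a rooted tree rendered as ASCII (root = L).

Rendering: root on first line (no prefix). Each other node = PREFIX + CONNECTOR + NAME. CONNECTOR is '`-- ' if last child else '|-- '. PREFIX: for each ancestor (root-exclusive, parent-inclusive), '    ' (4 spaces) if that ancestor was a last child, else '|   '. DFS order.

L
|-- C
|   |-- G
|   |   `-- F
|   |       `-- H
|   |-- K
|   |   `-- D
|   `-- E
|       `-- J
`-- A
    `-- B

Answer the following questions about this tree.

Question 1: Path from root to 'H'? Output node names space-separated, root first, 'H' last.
Walk down from root: L -> C -> G -> F -> H

Answer: L C G F H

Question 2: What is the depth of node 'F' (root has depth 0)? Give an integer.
Path from root to F: L -> C -> G -> F
Depth = number of edges = 3

Answer: 3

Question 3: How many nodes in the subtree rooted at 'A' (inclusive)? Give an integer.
Subtree rooted at A contains: A, B
Count = 2

Answer: 2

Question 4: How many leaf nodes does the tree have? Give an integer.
Leaves (nodes with no children): B, D, H, J

Answer: 4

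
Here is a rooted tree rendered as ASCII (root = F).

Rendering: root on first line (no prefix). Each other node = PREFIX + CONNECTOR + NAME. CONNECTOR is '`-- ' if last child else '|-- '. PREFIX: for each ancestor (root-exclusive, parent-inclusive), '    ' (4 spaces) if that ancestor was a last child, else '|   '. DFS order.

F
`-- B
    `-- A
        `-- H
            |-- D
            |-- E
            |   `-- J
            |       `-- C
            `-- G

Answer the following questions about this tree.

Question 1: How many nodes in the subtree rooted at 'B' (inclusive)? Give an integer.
Answer: 8

Derivation:
Subtree rooted at B contains: A, B, C, D, E, G, H, J
Count = 8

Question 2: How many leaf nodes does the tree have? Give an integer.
Answer: 3

Derivation:
Leaves (nodes with no children): C, D, G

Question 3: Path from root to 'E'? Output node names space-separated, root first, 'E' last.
Answer: F B A H E

Derivation:
Walk down from root: F -> B -> A -> H -> E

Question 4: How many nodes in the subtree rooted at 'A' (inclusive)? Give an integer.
Answer: 7

Derivation:
Subtree rooted at A contains: A, C, D, E, G, H, J
Count = 7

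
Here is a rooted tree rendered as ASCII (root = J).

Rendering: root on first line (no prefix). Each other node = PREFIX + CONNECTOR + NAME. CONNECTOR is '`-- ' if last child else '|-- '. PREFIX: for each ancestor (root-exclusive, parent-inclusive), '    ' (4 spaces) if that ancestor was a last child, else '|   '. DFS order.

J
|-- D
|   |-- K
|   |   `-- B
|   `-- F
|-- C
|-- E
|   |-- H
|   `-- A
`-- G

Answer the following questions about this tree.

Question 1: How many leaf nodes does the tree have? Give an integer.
Leaves (nodes with no children): A, B, C, F, G, H

Answer: 6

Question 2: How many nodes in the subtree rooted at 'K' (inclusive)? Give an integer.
Answer: 2

Derivation:
Subtree rooted at K contains: B, K
Count = 2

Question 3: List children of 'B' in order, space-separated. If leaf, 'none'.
Node B's children (from adjacency): (leaf)

Answer: none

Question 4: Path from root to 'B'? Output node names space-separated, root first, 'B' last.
Walk down from root: J -> D -> K -> B

Answer: J D K B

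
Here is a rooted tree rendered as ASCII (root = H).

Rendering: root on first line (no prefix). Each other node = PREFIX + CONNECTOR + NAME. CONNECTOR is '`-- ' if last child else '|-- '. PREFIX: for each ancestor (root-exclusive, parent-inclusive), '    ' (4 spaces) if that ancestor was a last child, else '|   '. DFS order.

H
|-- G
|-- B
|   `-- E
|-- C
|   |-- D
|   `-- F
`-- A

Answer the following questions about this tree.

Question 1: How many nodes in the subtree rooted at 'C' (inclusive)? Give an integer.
Subtree rooted at C contains: C, D, F
Count = 3

Answer: 3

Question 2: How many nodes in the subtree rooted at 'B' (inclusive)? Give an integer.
Answer: 2

Derivation:
Subtree rooted at B contains: B, E
Count = 2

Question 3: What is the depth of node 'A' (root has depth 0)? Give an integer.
Path from root to A: H -> A
Depth = number of edges = 1

Answer: 1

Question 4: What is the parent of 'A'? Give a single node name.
Scan adjacency: A appears as child of H

Answer: H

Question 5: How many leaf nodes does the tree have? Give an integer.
Answer: 5

Derivation:
Leaves (nodes with no children): A, D, E, F, G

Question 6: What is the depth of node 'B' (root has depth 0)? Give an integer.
Path from root to B: H -> B
Depth = number of edges = 1

Answer: 1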